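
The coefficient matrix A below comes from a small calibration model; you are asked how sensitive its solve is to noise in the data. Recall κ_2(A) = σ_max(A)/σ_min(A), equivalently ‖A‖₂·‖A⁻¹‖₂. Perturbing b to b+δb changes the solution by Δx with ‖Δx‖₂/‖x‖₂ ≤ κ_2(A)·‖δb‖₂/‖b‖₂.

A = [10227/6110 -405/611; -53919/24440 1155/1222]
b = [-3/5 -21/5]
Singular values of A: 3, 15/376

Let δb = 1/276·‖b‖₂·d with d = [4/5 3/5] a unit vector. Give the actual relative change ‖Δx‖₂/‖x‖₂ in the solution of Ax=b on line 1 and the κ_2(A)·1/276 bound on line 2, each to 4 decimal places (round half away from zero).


σ_max = 3, σ_min = 15/376
κ_2(A) = 3 / (15/376) = 75.2000
worst-case relative error ≤ 75.2000 × 1/276 = 0.2725
solve Ax = b  →  x = [-28.0000 -69.8000]
‖b‖ = 4.2426, ‖x‖ = 75.2066
with δb = [0.0123 0.0092], A·Δx = δb → ‖Δx‖ = 0.3853
dividing the unrounded norms, ‖Δx‖/‖x‖ = 0.0051
tightness: 0.0051 against a bound of 0.2725 (unrounded ratio ≈ 0.0188)

0.0051
0.2725


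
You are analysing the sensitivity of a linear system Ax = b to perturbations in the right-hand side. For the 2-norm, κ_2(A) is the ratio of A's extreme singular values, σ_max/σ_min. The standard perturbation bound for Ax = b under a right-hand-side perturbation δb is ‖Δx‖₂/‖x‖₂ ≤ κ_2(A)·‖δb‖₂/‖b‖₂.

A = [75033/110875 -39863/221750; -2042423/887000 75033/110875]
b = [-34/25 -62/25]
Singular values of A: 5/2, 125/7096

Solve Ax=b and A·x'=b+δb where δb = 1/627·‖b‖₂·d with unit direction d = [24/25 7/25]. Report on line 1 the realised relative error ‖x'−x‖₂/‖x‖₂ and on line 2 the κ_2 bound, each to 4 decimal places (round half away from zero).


σ_max = 5/2, σ_min = 125/7096
κ_2(A) = (5/2) / (125/7096) = 141.9200
perturbation bound = 141.9200·1/627 = 0.2263
solve Ax = b  →  x = [-31.0221 -109.2186]
‖b‖₂ = 2.8284 and ‖x‖₂ = 113.5388
Δx = A⁻¹·δb where δb = 1/627·2.8284·d; ‖Δx‖ = 0.2561
relative error = 0.0023
so the bound overstates the realised error by a factor of ≈ 100.3551 (computed from the unrounded values)

0.0023
0.2263


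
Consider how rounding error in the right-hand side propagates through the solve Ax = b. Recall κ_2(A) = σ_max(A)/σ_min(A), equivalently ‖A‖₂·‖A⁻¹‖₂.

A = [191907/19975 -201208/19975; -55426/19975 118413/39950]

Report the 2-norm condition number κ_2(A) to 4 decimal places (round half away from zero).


399.5000

form AᵀA = [63840541/638401 -67031685/638401; -67031685/638401 281536441/2553604] with trace 536898605/2553604 and determinant 707281/2553604
solving λ² − 536898605/2553604·λ + 707281/2553604 = 0 gives λ = 841/4, 841/638401
σ_max=√(841/4)=(29/2), σ_min=√(841/638401)=(29/799) → κ = 399.5000


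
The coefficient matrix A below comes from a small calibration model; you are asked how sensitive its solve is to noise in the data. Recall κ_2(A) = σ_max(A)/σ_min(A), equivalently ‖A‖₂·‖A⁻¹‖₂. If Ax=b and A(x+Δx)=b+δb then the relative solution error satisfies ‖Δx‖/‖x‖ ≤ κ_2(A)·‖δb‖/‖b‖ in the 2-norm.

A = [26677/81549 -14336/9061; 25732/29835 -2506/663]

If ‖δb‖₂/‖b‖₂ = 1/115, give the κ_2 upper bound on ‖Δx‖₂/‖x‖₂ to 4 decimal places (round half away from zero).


1.1974

M = AᵀA = [7533576001/8853869025 -743243368/196752645; -743243368/196752645 73410820/4372281]. tr(M)=92915221/5267025, det(M)=9604/585225
char-poly roots: 441/25 and 196/210681
κ = σ_max/σ_min = (21/5)/(14/459) = 137.7000
bound on ‖Δx‖/‖x‖: κ·ε = 137.7000·1/115 = 1.1974


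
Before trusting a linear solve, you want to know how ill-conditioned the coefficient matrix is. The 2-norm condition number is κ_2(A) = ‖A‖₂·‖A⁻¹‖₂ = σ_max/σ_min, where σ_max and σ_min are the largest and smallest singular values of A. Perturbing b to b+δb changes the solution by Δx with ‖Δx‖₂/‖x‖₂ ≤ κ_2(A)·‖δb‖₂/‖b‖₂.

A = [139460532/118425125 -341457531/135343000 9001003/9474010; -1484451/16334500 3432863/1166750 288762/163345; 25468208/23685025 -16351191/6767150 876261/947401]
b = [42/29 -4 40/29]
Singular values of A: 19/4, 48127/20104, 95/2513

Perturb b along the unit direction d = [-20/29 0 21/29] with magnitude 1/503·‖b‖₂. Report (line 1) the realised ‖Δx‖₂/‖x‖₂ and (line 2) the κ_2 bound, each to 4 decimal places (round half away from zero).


largest singular value 19/4, smallest 95/2513
condition number: (19/4) ÷ (95/2513) = 125.6500
worst-case relative error ≤ 125.6500 × 1/503 = 0.2498
solve Ax = b  →  x = [-0.0727 -0.8984 -0.7712]
‖b‖ = 4.4721, ‖x‖ = 1.1862
Δx = A⁻¹·δb where δb = 1/503·4.4721·d; ‖Δx‖ = 0.2352
relative error = 0.1983
tightness: 0.1983 against a bound of 0.2498 (unrounded ratio ≈ 0.7937)

0.1983
0.2498


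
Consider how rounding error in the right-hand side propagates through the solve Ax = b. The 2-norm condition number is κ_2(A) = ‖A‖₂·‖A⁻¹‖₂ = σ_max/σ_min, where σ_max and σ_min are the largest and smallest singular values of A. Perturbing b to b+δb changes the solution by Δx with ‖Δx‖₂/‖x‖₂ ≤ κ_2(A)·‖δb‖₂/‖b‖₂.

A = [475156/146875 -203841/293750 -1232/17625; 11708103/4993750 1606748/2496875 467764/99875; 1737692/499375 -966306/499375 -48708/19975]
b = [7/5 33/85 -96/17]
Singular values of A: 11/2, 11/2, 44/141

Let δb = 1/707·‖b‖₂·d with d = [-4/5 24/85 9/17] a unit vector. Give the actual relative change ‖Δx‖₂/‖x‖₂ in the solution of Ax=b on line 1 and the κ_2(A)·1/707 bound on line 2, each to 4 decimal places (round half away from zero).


largest singular value 11/2, smallest 44/141
condition number: (11/2) ÷ (44/141) = 17.6250
κ_2(A)·‖δb‖/‖b‖ = 0.0249
solve Ax = b  →  x = [2.9647 12.1126 -3.0655]
‖b‖₂ = 5.8310 and ‖x‖₂ = 12.8414
re-solving with b+δb shifts x by Δx of norm 0.0264
relative error = 0.0021
tightness: 0.0021 against a bound of 0.0249 (unrounded ratio ≈ 0.0826)

0.0021
0.0249


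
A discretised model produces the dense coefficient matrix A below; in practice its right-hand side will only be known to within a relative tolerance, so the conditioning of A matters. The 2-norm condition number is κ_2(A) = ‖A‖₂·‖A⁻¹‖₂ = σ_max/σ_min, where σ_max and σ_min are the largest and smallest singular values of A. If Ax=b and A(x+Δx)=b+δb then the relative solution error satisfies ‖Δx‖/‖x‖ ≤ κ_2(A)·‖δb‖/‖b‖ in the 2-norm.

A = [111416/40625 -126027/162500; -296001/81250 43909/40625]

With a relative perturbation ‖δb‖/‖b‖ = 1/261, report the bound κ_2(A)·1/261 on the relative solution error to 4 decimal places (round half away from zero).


0.6226

form AᵀA = [5490827689/264062500 -800712801/132031250; -800712801/132031250 1869232369/1056250000] with trace 38132069/1690000 and determinant 130321/6760000
solving λ² − 38132069/1690000·λ + 130321/6760000 = 0 gives λ = 361/16, 361/422500
κ_2(A) = √(λ_max/λ_min) = √((361/16) / (361/422500)) = 162.5000
κ_2(A)·‖δb‖/‖b‖ = 0.6226


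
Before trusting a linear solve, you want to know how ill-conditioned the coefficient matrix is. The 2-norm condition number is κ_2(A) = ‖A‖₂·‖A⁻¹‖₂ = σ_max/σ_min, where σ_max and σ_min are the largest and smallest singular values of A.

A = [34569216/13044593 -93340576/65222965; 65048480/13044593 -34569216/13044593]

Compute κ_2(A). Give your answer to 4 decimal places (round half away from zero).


form AᵀA = [18776247215104/588793794241 -50069499346944/2943968971205; -50069499346944/2943968971205 133523288925184/14719844856025] with trace 2086261139456/50933719225 and determinant 26214400/2037348769
char-poly roots: 1024/25 and 640000/2037348769
κ = σ_max/σ_min = (32/5)/(800/45137) = 361.0960

361.0960


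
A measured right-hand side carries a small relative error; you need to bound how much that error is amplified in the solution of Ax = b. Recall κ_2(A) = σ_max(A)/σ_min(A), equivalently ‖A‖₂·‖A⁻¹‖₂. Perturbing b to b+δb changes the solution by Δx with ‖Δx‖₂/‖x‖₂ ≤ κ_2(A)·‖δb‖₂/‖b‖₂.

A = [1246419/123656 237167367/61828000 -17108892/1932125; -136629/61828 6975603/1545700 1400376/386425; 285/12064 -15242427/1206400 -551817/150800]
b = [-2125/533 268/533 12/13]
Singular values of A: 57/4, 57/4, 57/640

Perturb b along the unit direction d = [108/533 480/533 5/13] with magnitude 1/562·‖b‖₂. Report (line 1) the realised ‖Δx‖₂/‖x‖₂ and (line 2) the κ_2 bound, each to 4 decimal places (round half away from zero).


0.2847
0.2847

σ_max = 57/4, σ_min = 57/640
condition number: (57/4) ÷ (57/640) = 160.0000
worst-case relative error ≤ 160.0000 × 1/562 = 0.2847
solve Ax = b  →  x = [-0.2033 -0.1216 0.1662]
2-norm of b is 4.1231; of x, 0.2893
δb = ε·‖b‖·d = [0.0015 0.0066 0.0028]; solving A·Δx = δb gives ‖Δx‖ = 0.0824
realised ‖Δx‖/‖x‖ = 0.2847
tightness: 0.2847 against a bound of 0.2847; the bound is attained (ratio 1)


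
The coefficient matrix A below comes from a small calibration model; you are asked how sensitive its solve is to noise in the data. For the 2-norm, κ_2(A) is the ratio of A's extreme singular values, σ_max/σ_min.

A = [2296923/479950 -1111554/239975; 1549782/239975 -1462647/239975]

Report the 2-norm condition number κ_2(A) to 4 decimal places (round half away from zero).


AᵀA = [595326090321/9214080100 -28346887737/460704005; -28346887737/460704005 134995541661/2303520025]; tr = 269990073/2191220, det = 151807041/273902500
λ_max, λ_min = (269990073/2191220 ± √1822099873864129209/120036127210000)/2 = 12321/100, 12321/2739025
so κ_2 = √((12321/100) / (12321/2739025)) = 165.5000

165.5000


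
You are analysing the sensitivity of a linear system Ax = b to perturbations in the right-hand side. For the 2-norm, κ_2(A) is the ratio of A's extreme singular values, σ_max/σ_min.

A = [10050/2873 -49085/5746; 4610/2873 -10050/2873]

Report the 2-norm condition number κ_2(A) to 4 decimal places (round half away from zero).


68.0000

AᵀA = [723400/48841 -1733625/48841; -1733625/48841 16647025/195364]; tr = 115625/1156, det = 625/289
char-poly roots: 100 and 25/1156
κ_2(A) = √(λ_max/λ_min) = √(100 / (25/1156)) = 68.0000


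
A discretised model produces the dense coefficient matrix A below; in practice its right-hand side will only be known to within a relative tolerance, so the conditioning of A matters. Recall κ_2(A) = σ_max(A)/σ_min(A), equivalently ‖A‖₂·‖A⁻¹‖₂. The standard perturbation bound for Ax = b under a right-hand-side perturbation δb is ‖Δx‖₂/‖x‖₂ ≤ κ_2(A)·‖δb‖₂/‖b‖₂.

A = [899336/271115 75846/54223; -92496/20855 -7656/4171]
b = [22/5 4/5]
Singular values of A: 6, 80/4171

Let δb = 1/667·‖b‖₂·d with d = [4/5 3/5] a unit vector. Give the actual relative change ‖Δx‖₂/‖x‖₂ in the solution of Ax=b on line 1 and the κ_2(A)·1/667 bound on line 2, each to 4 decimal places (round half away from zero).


0.0017
0.4690

from the listed singular values, σ₁ = 6, σ_n = 80/4171
κ_2(A) = 6 / (80/4171) = 312.8250
bound on ‖Δx‖/‖x‖: κ·ε = 312.8250·1/667 = 0.4690
solve Ax = b  →  x = [-79.9038 192.6359]
2-norm of b is 4.4721; of x, 208.5503
δb = ε·‖b‖·d = [0.0054 0.0040]; solving A·Δx = δb gives ‖Δx‖ = 0.3496
realised ‖Δx‖/‖x‖ = 0.0017
tightness: 0.0017 against a bound of 0.4690 (unrounded ratio ≈ 0.0036)


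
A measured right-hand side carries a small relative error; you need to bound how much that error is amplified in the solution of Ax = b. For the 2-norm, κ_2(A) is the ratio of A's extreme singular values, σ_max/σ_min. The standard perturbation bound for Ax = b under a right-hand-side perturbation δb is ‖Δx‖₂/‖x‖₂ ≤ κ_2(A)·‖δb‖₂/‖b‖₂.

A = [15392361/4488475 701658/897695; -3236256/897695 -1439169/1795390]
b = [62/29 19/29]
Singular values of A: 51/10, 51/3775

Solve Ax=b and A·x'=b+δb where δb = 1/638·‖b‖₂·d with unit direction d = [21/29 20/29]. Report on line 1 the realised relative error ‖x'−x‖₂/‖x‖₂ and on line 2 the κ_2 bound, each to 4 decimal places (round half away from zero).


σ_max = 51/10, σ_min = 51/3775
κ = σ_max/σ_min = (51/10)/(51/3775) = 377.5000
bound on ‖Δx‖/‖x‖: κ·ε = 377.5000·1/638 = 0.5917
solve Ax = b  →  x = [-32.3051 144.4715]
‖b‖₂ = 2.2361 and ‖x‖₂ = 148.0393
re-solving with b+δb shifts x by Δx of norm 0.2594
dividing the unrounded norms, ‖Δx‖/‖x‖ = 0.0018
realised/bound (from unrounded values) ≈ 0.0030

0.0018
0.5917


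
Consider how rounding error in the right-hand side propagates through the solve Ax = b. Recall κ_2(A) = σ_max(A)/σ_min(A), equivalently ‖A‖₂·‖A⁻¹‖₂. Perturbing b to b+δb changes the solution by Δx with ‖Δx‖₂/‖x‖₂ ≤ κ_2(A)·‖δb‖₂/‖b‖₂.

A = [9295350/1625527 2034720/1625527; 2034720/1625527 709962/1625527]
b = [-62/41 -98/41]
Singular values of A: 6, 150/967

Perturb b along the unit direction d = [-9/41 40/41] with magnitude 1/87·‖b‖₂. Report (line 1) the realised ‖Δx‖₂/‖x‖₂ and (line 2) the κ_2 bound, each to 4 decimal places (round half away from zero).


from the listed singular values, σ₁ = 6, σ_n = 150/967
κ_2(A) = 6 / (150/967) = 38.6800
perturbation bound = 38.6800·1/87 = 0.4446
solve Ax = b  →  x = [2.5050 -12.6520]
‖b‖ = 2.8284, ‖x‖ = 12.8976
δb = ε·‖b‖·d = [-0.0071 0.0317]; solving A·Δx = δb gives ‖Δx‖ = 0.2096
relative error = 0.0162
tightness: 0.0162 against a bound of 0.4446 (unrounded ratio ≈ 0.0365)

0.0162
0.4446


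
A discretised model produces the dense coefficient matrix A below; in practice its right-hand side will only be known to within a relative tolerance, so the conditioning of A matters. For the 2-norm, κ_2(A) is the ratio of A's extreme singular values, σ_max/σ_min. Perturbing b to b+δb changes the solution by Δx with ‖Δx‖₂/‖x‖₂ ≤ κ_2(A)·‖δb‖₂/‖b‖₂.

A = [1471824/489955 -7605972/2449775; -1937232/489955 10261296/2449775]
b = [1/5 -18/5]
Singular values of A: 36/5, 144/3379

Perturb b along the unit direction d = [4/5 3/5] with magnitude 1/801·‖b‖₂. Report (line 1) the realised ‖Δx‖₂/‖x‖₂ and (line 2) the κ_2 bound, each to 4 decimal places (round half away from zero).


0.0023
0.2109

largest singular value 36/5, smallest 144/3379
κ = σ_max/σ_min = (36/5)/(144/3379) = 168.9500
worst-case relative error ≤ 168.9500 × 1/801 = 0.2109
solve Ax = b  →  x = [-33.6968 -32.6676]
‖b‖ = 3.6056, ‖x‖ = 46.9324
Δx = A⁻¹·δb where δb = 1/801·3.6056·d; ‖Δx‖ = 0.1056
relative error = 0.0023
realised/bound (from unrounded values) ≈ 0.0107


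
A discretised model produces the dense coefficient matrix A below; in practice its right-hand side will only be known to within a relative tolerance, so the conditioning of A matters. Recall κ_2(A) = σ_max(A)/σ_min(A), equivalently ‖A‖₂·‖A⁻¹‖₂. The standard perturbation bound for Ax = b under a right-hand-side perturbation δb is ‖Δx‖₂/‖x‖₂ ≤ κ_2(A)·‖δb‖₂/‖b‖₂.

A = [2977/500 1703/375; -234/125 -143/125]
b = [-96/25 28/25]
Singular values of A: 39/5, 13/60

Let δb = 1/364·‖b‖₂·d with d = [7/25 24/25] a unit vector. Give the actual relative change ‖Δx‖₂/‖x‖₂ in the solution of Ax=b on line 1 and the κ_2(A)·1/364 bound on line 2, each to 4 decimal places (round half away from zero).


largest singular value 39/5, smallest 13/60
condition number: (39/5) ÷ (13/60) = 36.0000
perturbation bound = 36.0000·1/364 = 0.0989
solve Ax = b  →  x = [-0.4103 -0.3077]
‖b‖ = 4.0000, ‖x‖ = 0.5128
δb = ε·‖b‖·d = [0.0031 0.0105]; solving A·Δx = δb gives ‖Δx‖ = 0.0507
relative error = 0.0989
tightness: 0.0989 against a bound of 0.0989; the bound is attained (ratio 1)

0.0989
0.0989


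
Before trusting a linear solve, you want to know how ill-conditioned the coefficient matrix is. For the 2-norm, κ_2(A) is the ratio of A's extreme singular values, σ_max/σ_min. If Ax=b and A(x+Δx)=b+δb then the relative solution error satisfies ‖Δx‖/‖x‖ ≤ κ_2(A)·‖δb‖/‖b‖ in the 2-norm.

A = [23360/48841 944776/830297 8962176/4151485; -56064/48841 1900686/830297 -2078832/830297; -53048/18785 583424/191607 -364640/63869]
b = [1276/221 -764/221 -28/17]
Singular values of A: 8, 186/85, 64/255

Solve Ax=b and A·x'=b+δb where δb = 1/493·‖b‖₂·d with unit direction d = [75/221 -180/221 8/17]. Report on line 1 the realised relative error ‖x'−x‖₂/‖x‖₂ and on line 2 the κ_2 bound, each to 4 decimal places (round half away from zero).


0.0035
0.0647

σ_max = 8, σ_min = 64/255
κ_2(A) = 8 / (64/255) = 31.8750
worst-case relative error ≤ 31.8750 × 1/493 = 0.0647
solve Ax = b  →  x = [-14.5192 -1.4889 6.6761]
‖b‖₂ = 6.9282 and ‖x‖₂ = 16.0498
re-solving with b+δb shifts x by Δx of norm 0.0560
dividing the unrounded norms, ‖Δx‖/‖x‖ = 0.0035
tightness: 0.0035 against a bound of 0.0647 (unrounded ratio ≈ 0.0540)


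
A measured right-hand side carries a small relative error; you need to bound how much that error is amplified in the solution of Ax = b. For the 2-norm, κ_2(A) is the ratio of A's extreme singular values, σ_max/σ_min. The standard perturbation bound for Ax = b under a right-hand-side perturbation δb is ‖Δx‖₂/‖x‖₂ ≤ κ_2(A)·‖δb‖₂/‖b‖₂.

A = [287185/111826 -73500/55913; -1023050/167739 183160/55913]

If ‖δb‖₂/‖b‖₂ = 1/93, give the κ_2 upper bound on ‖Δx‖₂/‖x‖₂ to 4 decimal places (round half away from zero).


1.5302

M = AᵀA = [1715559425/39173508 -76242250/3264459; -76242250/3264459 13557200/1088153]. tr(M)=129624625/2304324, det(M)=10000/64009
λ_max, λ_min = (129624625/2304324 ± √16799225179830625/5309909096976)/2 = 225/4, 1600/576081
so κ_2 = √((225/4) / (1600/576081)) = 142.3125
worst-case relative error ≤ 142.3125 × 1/93 = 1.5302


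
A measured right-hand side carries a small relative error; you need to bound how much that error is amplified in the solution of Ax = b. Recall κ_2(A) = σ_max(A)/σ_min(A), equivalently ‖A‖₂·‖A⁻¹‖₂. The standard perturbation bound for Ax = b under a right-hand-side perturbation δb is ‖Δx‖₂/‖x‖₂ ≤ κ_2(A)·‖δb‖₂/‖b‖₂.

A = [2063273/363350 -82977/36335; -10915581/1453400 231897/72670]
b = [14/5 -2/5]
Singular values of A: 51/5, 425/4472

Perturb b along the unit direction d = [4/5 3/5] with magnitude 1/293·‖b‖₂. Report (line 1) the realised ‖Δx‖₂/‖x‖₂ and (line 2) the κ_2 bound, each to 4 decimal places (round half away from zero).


from the listed singular values, σ₁ = 51/5, σ_n = 425/4472
κ_2(A) = (51/5) / (425/4472) = 107.3280
bound on ‖Δx‖/‖x‖: κ·ε = 107.3280·1/293 = 0.3663
solve Ax = b  →  x = [8.2751 19.3505]
‖b‖ = 2.8284, ‖x‖ = 21.0456
Δx = A⁻¹·δb where δb = 1/293·2.8284·d; ‖Δx‖ = 0.1016
realised ‖Δx‖/‖x‖ = 0.0048
tightness: 0.0048 against a bound of 0.3663 (unrounded ratio ≈ 0.0132)

0.0048
0.3663


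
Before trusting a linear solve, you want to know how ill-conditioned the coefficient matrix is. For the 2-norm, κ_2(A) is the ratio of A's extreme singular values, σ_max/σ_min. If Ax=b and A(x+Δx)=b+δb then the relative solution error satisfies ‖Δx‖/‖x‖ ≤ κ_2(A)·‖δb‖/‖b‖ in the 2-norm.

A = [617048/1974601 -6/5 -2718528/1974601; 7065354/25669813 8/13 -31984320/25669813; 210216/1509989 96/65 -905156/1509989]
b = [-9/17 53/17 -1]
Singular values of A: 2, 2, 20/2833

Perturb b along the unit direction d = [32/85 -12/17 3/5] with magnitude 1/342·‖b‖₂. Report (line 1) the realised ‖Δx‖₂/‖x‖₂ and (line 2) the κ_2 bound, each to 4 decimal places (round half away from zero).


0.0032
0.8284

largest singular value 2, smallest 20/2833
condition number: 2 ÷ (20/2833) = 283.3000
κ_2(A)·‖δb‖/‖b‖ = 0.8284
solve Ax = b  →  x = [-414.4418 0.2692 -93.9196]
‖b‖ = 3.3166, ‖x‖ = 424.9506
re-solving with b+δb shifts x by Δx of norm 1.3737
relative error = 0.0032
so the bound overstates the realised error by a factor of ≈ 256.2548 (computed from the unrounded values)


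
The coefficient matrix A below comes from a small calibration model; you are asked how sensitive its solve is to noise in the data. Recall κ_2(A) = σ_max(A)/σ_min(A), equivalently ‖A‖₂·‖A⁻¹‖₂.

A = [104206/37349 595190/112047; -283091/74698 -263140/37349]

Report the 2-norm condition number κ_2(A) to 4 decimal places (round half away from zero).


210.9120

form AᵀA = [123576076025/5579791204 173761217750/4184843403; 173761217750/4184843403 977435072500/12554530209] with trace 17376903025/173765124 and determinant 9765625/43441281
λ_max, λ_min = (17376903025/173765124 ± √301929607939629150625/30194318318735376)/2 = 100, 390625/173765124
κ_2(A) = √(λ_max/λ_min) = √(100 / (390625/173765124)) = 210.9120


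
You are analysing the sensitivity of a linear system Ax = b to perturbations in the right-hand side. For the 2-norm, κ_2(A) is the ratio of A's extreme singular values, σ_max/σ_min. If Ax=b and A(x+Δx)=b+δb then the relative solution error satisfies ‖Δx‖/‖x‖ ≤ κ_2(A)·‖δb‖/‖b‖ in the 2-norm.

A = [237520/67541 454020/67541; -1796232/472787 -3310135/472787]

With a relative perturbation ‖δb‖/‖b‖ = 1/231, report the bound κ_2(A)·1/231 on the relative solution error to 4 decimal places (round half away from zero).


0.5708

form AᵀA = [7123449664/265787809 13353000120/265787809; 13353000120/265787809 25038724825/265787809] with trace 111287801/919681 and determinant 774400/919681
eigenvalues of AᵀA: λ = (tr ± √(tr²−4·det))/2 = 121, 6400/919681
κ_2(A) = √(λ_max/λ_min) = √(121 / (6400/919681)) = 131.8625
bound on ‖Δx‖/‖x‖: κ·ε = 131.8625·1/231 = 0.5708


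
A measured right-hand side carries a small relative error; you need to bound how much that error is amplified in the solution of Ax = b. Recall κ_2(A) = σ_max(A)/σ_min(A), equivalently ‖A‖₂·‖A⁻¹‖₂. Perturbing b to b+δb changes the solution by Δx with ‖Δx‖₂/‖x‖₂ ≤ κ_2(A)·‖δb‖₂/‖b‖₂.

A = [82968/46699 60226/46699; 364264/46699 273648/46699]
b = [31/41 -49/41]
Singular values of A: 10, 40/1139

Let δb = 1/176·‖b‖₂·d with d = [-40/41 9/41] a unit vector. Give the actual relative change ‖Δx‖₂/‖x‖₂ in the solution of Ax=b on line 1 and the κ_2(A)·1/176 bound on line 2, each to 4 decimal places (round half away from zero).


0.0080
1.6179

from the listed singular values, σ₁ = 10, σ_n = 40/1139
κ_2(A) = 10 / (40/1139) = 284.7500
κ_2(A)·‖δb‖/‖b‖ = 1.6179
solve Ax = b  →  x = [17.0050 -22.8400]
‖b‖₂ = 1.4142 and ‖x‖₂ = 28.4752
re-solving with b+δb shifts x by Δx of norm 0.2288
realised ‖Δx‖/‖x‖ = 0.0080
so the bound overstates the realised error by a factor of ≈ 201.3499 (computed from the unrounded values)


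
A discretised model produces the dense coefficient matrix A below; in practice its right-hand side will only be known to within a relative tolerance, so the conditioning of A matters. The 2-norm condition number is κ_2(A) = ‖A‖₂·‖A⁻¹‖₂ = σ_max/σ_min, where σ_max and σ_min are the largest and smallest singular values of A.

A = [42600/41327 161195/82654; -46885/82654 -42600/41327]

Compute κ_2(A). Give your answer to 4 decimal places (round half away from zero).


form AᵀA = [32724025/23639044 15336000/5909761; 15336000/5909761 115027225/23639044] with trace 255625/40898 and determinant 625/327184
λ_max, λ_min = (255625/40898 ± √16332840000/418161601)/2 = 25/4, 25/81796
κ_2(A) = √(λ_max/λ_min) = √((25/4) / (25/81796)) = 143.0000

143.0000


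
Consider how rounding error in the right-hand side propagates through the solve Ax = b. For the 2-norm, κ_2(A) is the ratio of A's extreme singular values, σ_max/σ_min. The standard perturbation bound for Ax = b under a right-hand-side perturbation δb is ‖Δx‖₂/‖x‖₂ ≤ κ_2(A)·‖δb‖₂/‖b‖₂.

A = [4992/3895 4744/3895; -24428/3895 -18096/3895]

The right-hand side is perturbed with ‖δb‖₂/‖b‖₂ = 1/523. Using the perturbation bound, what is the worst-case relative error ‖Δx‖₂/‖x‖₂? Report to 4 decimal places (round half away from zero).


AᵀA = [369808/9025 277056/9025; 277056/9025 208192/9025]; tr = 23120/361, det = 1024/361
eigenvalues of AᵀA: λ = (tr ± √(tr²−4·det))/2 = 64, 16/361
σ_max=√64=8, σ_min=√(16/361)=(4/19) → κ = 38.0000
perturbation bound = 38.0000·1/523 = 0.0727

0.0727


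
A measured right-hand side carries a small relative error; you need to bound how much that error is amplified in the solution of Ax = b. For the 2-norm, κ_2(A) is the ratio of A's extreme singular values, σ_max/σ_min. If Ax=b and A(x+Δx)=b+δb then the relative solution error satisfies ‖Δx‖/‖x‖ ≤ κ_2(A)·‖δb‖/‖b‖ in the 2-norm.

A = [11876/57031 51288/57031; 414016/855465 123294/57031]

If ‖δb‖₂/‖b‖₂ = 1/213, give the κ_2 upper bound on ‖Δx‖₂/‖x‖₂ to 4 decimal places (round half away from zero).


1.8085

AᵀA = [1202030224/4330298025 118702432/96228845; 118702432/96228845 105514020/19245769]; tr = 14838004/2576025, det = 64/286225
eigenvalues of AᵀA: λ = (tr ± √(tr²−4·det))/2 = 144/25, 4/103041
σ_max=√(144/25)=(12/5), σ_min=√(4/103041)=(2/321) → κ = 385.2000
bound on ‖Δx‖/‖x‖: κ·ε = 385.2000·1/213 = 1.8085


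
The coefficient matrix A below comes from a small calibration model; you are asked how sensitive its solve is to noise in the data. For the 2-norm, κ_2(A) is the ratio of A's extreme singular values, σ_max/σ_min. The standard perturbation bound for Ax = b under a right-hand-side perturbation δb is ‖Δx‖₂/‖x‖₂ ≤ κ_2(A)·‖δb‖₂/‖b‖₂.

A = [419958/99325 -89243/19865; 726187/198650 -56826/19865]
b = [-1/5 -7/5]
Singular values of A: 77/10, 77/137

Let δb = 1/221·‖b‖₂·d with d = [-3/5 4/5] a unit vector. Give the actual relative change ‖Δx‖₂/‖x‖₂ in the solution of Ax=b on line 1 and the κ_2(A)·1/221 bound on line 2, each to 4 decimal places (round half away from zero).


σ_max = 77/10, σ_min = 77/137
κ_2(A) = (77/10) / (77/137) = 13.7000
worst-case relative error ≤ 13.7000 × 1/221 = 0.0620
solve Ax = b  →  x = [-1.3211 -1.1988]
‖b‖ = 1.4142, ‖x‖ = 1.7840
Δx = A⁻¹·δb where δb = 1/221·1.4142·d; ‖Δx‖ = 0.0114
relative error = 0.0064
tightness: 0.0064 against a bound of 0.0620 (unrounded ratio ≈ 0.1030)

0.0064
0.0620


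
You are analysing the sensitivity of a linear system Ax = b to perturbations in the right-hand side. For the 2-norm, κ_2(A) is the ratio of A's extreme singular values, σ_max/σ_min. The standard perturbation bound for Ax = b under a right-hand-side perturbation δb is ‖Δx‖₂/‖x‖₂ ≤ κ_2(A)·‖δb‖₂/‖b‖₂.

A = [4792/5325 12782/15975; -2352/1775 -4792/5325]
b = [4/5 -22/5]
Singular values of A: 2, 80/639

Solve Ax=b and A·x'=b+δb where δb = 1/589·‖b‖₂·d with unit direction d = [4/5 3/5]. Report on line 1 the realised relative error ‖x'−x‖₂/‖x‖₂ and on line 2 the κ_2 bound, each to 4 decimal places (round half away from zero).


from the listed singular values, σ₁ = 2, σ_n = 80/639
κ_2(A) = 2 / (80/639) = 15.9750
κ_2(A)·‖δb‖/‖b‖ = 0.0271
solve Ax = b  →  x = [11.1850 -11.5800]
2-norm of b is 4.4721; of x, 16.0997
Δx = A⁻¹·δb where δb = 1/589·4.4721·d; ‖Δx‖ = 0.0606
realised ‖Δx‖/‖x‖ = 0.0038
so the bound overstates the realised error by a factor of ≈ 7.2000 (computed from the unrounded values)

0.0038
0.0271


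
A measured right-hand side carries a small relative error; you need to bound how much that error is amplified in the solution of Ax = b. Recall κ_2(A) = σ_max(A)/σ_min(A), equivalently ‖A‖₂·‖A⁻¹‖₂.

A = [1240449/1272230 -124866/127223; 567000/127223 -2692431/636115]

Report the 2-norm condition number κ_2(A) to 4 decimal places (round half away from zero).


160.5000

AᵀA = [691042149/33202100 -32904333/1660105; -32904333/1660105 156700089/8300525]; tr = 9088569/228980, det = 1750329/28622500
solving λ² − 9088569/228980·λ + 1750329/28622500 = 0 gives λ = 3969/100, 441/286225
κ = σ_max/σ_min = (63/10)/(21/535) = 160.5000


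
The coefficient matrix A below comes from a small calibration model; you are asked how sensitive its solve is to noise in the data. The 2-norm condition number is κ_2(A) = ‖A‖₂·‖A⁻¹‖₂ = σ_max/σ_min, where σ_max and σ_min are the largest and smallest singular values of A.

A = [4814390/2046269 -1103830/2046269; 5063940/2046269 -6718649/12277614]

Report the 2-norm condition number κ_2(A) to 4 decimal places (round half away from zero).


258.1500

M = AᵀA = [58052127700/4978854721 -13061522810/4978854721; -13061522810/4978854721 105831282361/179238769956]. tr(M)=1306191481/106626276, det(M)=60025/26656569
char-poly roots: 49/4 and 4900/26656569
κ = σ_max/σ_min = (7/2)/(70/5163) = 258.1500


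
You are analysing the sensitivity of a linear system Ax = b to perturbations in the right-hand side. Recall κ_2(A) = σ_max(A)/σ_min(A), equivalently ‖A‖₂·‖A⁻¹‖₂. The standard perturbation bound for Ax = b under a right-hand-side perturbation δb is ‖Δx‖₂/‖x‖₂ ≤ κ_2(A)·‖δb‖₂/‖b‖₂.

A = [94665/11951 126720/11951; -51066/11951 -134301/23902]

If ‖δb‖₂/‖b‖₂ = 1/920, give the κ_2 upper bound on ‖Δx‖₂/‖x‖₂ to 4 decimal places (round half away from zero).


0.3057

AᵀA = [40031829/494209 53373897/494209; 53373897/494209 284666409/1976836]; tr = 444793725/1976836, det = 1265625/1976836
char-poly roots: 225 and 5625/1976836
κ = σ_max/σ_min = 15/(75/1406) = 281.2000
perturbation bound = 281.2000·1/920 = 0.3057


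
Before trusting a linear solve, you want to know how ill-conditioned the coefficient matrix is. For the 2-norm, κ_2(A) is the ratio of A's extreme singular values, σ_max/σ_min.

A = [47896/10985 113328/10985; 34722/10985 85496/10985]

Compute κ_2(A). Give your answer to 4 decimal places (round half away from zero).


AᵀA = [139985764/4826809 335862000/4826809; 335862000/4826809 806112064/4826809]; tr = 5598212/28561, det = 50176/28561
λ_max, λ_min = (5598212/28561 ± √31334245290000/815730721)/2 = 196, 256/28561
κ_2(A) = √(λ_max/λ_min) = √(196 / (256/28561)) = 147.8750

147.8750


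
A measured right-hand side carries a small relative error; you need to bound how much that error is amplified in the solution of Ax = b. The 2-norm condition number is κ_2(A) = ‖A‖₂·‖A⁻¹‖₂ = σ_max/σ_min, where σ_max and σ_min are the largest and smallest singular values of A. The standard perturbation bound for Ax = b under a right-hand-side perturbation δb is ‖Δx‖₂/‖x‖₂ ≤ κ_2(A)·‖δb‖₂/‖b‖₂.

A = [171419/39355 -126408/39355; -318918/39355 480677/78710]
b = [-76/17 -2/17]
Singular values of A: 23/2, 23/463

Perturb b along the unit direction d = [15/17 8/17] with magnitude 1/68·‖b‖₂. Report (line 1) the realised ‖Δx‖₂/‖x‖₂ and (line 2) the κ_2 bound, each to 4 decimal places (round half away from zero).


from the listed singular values, σ₁ = 23/2, σ_n = 23/463
κ_2(A) = (23/2) / (23/463) = 231.5000
κ_2(A)·‖δb‖/‖b‖ = 3.4044
solve Ax = b  →  x = [-48.4522 -64.3130]
‖b‖₂ = 4.4721 and ‖x‖₂ = 80.5219
Δx = A⁻¹·δb where δb = 1/68·4.4721·d; ‖Δx‖ = 1.3239
realised ‖Δx‖/‖x‖ = 0.0164
realised/bound (from unrounded values) ≈ 0.0048

0.0164
3.4044


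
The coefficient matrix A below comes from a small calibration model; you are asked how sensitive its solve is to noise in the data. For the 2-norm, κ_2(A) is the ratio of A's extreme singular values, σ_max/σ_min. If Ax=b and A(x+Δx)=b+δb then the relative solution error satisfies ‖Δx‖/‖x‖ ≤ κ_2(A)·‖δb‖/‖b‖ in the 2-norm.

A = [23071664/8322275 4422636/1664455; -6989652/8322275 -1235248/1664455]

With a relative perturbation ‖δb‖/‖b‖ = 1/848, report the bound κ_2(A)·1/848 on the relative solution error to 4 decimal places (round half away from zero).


0.1083

AᵀA = [929851063696/110816417881 885372203520/110816417881; 885372203520/110816417881 843421872400/110816417881]; tr = 2108529056/131767441, det = 4000000/131767441
λ_max, λ_min = (2108529056/131767441 ± √4443786500940251136/17362658507688481)/2 = 16, 250000/131767441
so κ_2 = √(16 / (250000/131767441)) = 91.8320
worst-case relative error ≤ 91.8320 × 1/848 = 0.1083


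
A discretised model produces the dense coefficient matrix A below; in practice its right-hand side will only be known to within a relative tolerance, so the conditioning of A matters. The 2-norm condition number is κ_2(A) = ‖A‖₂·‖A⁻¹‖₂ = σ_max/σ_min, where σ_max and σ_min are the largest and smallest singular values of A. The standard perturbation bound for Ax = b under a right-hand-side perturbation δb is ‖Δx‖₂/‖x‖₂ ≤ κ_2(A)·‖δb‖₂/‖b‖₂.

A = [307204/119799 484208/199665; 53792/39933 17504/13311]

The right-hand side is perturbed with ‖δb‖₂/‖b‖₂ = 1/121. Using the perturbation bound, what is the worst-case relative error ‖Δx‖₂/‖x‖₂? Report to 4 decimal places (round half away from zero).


1.2552

M = AᵀA = [416666128/49660209 661320128/82767015; 661320128/82767015 1049810176/137945025]. tr(M)=23620624/1476225, det(M)=16384/1476225
char-poly roots: 16 and 1024/1476225
σ_max=√16=4, σ_min=√(1024/1476225)=(32/1215) → κ = 151.8750
bound on ‖Δx‖/‖x‖: κ·ε = 151.8750·1/121 = 1.2552


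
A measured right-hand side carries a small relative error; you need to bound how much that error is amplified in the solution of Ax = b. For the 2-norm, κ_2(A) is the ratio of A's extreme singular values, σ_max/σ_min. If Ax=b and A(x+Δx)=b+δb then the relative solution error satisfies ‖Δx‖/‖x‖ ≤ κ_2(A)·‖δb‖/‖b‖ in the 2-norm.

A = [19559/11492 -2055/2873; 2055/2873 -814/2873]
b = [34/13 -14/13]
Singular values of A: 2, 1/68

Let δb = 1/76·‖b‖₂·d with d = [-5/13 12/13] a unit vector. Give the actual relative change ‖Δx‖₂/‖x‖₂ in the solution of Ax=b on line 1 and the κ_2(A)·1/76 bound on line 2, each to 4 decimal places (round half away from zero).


0.0186
1.7895

from the listed singular values, σ₁ = 2, σ_n = 1/68
condition number: 2 ÷ (1/68) = 136.0000
worst-case relative error ≤ 136.0000 × 1/76 = 1.7895
solve Ax = b  →  x = [-51.3846 -125.9231]
2-norm of b is 2.8284; of x, 136.0037
with δb = [-0.0143 0.0344], A·Δx = δb → ‖Δx‖ = 2.5307
relative error = 0.0186
tightness: 0.0186 against a bound of 1.7895 (unrounded ratio ≈ 0.0104)


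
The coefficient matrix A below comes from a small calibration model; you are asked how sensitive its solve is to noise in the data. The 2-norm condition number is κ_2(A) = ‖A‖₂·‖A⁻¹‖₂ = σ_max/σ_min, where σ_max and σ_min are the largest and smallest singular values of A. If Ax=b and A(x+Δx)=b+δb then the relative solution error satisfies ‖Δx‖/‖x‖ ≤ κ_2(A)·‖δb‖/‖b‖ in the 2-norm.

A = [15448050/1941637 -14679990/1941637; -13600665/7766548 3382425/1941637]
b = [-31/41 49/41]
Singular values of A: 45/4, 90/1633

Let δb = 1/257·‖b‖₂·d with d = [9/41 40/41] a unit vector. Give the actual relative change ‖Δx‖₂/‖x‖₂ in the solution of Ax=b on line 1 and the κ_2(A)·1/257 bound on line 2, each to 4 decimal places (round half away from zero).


from the listed singular values, σ₁ = 45/4, σ_n = 90/1633
condition number: (45/4) ÷ (90/1633) = 204.1250
bound on ‖Δx‖/‖x‖: κ·ε = 204.1250·1/257 = 0.7943
solve Ax = b  →  x = [12.4490 13.2004]
2-norm of b is 1.4142; of x, 18.1447
δb = ε·‖b‖·d = [0.0012 0.0054]; solving A·Δx = δb gives ‖Δx‖ = 0.0998
dividing the unrounded norms, ‖Δx‖/‖x‖ = 0.0055
tightness: 0.0055 against a bound of 0.7943 (unrounded ratio ≈ 0.0069)

0.0055
0.7943


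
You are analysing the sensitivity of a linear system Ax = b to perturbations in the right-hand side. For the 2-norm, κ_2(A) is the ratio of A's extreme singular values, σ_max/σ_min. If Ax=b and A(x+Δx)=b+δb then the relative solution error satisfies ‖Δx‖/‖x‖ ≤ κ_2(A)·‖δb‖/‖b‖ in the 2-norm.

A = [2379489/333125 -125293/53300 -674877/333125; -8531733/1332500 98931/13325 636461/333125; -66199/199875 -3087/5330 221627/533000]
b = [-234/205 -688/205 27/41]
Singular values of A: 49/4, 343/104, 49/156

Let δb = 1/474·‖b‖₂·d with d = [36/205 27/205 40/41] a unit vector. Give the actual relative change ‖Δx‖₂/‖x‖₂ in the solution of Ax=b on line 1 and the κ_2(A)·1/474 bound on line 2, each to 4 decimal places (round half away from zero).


0.0262
0.0823

from the listed singular values, σ₁ = 49/4, σ_n = 49/156
condition number: (49/4) ÷ (49/156) = 39.0000
bound on ‖Δx‖/‖x‖: κ·ε = 39.0000·1/474 = 0.0823
solve Ax = b  →  x = [-0.3986 -0.8257 0.1162]
‖b‖ = 3.6056, ‖x‖ = 0.9242
with δb = [0.0013 0.0010 0.0074], A·Δx = δb → ‖Δx‖ = 0.0242
dividing the unrounded norms, ‖Δx‖/‖x‖ = 0.0262
tightness: 0.0262 against a bound of 0.0823 (unrounded ratio ≈ 0.3185)


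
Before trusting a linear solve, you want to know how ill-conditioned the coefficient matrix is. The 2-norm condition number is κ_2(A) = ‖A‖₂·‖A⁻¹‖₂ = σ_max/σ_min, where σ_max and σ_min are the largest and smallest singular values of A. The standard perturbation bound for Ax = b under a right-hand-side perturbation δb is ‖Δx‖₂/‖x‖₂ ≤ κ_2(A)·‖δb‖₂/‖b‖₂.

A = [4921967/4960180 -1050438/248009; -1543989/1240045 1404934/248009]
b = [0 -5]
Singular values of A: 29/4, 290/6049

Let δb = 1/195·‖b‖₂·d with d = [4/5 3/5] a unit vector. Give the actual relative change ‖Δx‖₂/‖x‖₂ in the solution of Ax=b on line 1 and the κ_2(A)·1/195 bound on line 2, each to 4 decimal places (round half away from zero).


0.0085
0.7755

largest singular value 29/4, smallest 290/6049
κ_2(A) = (29/4) / (290/6049) = 151.2250
perturbation bound = 151.2250·1/195 = 0.7755
solve Ax = b  →  x = [-60.9285 -14.2744]
‖b‖₂ = 5.0000 and ‖x‖₂ = 62.5783
Δx = A⁻¹·δb where δb = 1/195·5.0000·d; ‖Δx‖ = 0.5348
dividing the unrounded norms, ‖Δx‖/‖x‖ = 0.0085
tightness: 0.0085 against a bound of 0.7755 (unrounded ratio ≈ 0.0110)


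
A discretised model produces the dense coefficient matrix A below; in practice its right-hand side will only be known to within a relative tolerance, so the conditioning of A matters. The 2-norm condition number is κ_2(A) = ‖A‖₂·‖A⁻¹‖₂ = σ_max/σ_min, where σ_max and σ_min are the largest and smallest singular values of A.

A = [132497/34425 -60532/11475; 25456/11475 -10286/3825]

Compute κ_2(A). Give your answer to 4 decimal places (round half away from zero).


AᵀA = [80925697/4100625 -35906132/1366875; -35906132/1366875 15973492/455625]; tr = 1797497/32805, det = 7496644/4100625
char-poly roots: 1369/25 and 5476/164025
so κ_2 = √((1369/25) / (5476/164025)) = 40.5000

40.5000


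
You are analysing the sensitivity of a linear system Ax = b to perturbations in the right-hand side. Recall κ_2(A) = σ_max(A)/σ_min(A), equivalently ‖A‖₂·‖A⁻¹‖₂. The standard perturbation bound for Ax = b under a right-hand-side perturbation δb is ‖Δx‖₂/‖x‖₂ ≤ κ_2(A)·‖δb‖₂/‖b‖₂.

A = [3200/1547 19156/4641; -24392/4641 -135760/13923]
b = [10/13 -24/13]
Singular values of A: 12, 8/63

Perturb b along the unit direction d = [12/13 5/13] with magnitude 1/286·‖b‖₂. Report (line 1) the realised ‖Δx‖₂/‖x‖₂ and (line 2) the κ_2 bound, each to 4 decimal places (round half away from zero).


0.3304
0.3304

from the listed singular values, σ₁ = 12, σ_n = 8/63
κ = σ_max/σ_min = 12/(8/63) = 94.5000
bound on ‖Δx‖/‖x‖: κ·ε = 94.5000·1/286 = 0.3304
solve Ax = b  →  x = [0.0784 0.1471]
‖b‖ = 2.0000, ‖x‖ = 0.1667
δb = ε·‖b‖·d = [0.0065 0.0027]; solving A·Δx = δb gives ‖Δx‖ = 0.0551
dividing the unrounded norms, ‖Δx‖/‖x‖ = 0.3304
realised/bound = 1 exactly: the bound is attained for this b and d
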